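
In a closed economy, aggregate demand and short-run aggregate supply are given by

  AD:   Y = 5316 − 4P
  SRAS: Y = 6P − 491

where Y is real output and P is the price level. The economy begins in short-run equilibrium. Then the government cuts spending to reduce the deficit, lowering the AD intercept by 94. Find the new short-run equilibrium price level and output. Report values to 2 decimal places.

This is a negative demand shock: AD shifts left.
New AD: Y = 5222 − 4P.
Set AD = SRAS: 5222 − 4P = 6P − 491, so 5713 = 10P and P = 571.30.
Substituting into AD, Y = 2936.80.

P = 571.30, Y = 2936.80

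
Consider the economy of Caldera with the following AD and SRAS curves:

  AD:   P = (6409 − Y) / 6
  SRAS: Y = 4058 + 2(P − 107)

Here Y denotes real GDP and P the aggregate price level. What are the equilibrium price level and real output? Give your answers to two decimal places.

Write SRAS as Y = 4058 + 2P − 214 = 3844 + 2P.
Rearrange AD to Y = 6409 − 6P.
Set AD = SRAS: 6409 − 6P = 3844 + 2P, so 2565 = 8P and P = 320.63.
Substituting into AD, Y = 6409 − 6P = 4485.25.

P = 320.63, Y = 4485.25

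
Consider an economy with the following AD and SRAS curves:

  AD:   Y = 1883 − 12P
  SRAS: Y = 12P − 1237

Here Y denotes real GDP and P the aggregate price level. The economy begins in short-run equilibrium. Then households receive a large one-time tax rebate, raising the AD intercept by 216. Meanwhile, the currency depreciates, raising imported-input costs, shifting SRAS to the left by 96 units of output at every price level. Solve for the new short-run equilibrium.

After both shocks: AD is Y = 2099 − 12P and SRAS is Y = 12P − 1333.
Setting them equal: 3432 = 24P, so P = 143.
Y = 2099 − 12·143 = 383.

P = 143, Y = 383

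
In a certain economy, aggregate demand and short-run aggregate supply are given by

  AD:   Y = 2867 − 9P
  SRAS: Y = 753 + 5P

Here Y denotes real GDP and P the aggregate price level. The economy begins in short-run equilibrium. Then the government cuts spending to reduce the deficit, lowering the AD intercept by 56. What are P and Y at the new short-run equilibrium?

This is a negative demand shock: AD shifts left.
New AD: Y = 2811 − 9P.
Set AD = SRAS: 2811 − 9P = 753 + 5P, so 2058 = 14P and P = 147.
Y = 2811 − 9·147 = 1488.

P = 147, Y = 1488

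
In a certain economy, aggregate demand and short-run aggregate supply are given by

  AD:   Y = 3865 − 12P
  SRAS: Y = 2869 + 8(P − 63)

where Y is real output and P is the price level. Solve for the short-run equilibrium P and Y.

Write SRAS as Y = 2869 + 8P − 504 = 2365 + 8P.
Set AD = SRAS: 3865 − 12P = 2365 + 8P, so 1500 = 20P and P = 75.
Then Y = 3865 − 12·75 = 2965.

P = 75, Y = 2965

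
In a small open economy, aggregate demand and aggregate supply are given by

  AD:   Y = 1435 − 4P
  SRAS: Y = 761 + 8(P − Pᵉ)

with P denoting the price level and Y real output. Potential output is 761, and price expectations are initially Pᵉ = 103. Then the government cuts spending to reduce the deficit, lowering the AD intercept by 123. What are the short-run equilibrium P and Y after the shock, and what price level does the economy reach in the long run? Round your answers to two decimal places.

Short run: P = 114.58, Y = 853.67. Long run: P = 137.75.

AD shifts left: new AD is Y = 1312 − 4P. With Pᵉ = 103, SRAS is Y = 8P − 63.
Short run: 1312 − 4P = 8P − 63 gives 1375 = 12P, so P = 114.58 and Y = 1312 − 4P = 853.67.
Y = 853.67 is above potential 761; expectations adjust and SRAS shifts left until Y = 761.
Long run: on the new AD curve, 761 = 1312 − 4P gives P = 137.75.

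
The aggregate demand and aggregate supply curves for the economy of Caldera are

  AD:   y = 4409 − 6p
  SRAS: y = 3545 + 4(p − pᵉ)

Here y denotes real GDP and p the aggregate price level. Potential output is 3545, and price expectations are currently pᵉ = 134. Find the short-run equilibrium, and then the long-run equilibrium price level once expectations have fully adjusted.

Short run: with pᵉ = 134, SRAS is y = 3009 + 4p. Setting AD = SRAS gives 1400 = 10p, so p = 140 and y = 4409 − 6·140 = 3569.
Output 3569 is above potential 3545, so over time expected prices rise and SRAS shifts left until y returns to 3545.
Long run: y = 3545 on the AD curve gives 3545 = 4409 − 6p, so p = 144.

Short run: p = 140, y = 3569. Long run: p = 144.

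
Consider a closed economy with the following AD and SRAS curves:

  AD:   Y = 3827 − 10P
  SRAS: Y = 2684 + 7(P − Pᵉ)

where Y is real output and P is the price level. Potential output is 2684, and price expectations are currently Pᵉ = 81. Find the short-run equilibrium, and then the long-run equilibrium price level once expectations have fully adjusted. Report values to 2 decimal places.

Short run: P = 100.59, Y = 2821.12. Long run: P = 114.30.

Short run: with Pᵉ = 81, SRAS is Y = 2117 + 7P. Setting AD = SRAS gives 1710 = 17P, so P = 100.59 and Y = 3827 − 10P = 2821.12.
Output 2821.12 is above potential 2684, so over time expected prices rise and SRAS shifts left until Y returns to 2684.
Long run: Y = 2684 on the AD curve gives 2684 = 3827 − 10P, so P = 114.30.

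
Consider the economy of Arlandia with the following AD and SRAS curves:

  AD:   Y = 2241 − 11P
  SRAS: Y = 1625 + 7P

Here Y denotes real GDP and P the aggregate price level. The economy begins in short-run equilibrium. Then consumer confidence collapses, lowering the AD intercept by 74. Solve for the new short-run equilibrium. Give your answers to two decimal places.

This is a negative demand shock: AD shifts left.
New AD: Y = 2167 − 11P.
Set AD = SRAS: 2167 − 11P = 1625 + 7P, so 542 = 18P and P = 30.11.
Substituting into AD, Y = 1835.78.

P = 30.11, Y = 1835.78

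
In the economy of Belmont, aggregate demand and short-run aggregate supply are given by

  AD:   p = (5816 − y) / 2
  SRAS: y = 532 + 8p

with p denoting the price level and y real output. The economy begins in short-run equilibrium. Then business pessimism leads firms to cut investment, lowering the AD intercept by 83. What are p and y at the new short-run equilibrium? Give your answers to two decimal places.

p = 520.10, y = 4692.80

This is a negative demand shock: AD shifts left.
New AD: y = 5733 − 2p.
Set AD = SRAS: 5733 − 2p = 532 + 8p, so 5201 = 10p and p = 520.10.
Substituting into AD, y = 4692.80.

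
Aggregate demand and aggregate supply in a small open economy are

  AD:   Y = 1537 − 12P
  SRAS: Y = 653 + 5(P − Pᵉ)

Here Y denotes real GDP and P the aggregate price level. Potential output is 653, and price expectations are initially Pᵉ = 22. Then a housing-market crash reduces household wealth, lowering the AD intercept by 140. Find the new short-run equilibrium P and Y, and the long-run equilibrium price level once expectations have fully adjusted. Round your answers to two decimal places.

AD shifts left: new AD is Y = 1397 − 12P. With Pᵉ = 22, SRAS is Y = 543 + 5P.
Short run: 1397 − 12P = 543 + 5P gives 854 = 17P, so P = 50.24 and Y = 1397 − 12P = 794.18.
Y = 794.18 is above potential 653; expectations adjust and SRAS shifts left until Y = 653.
Long run: on the new AD curve, 653 = 1397 − 12P gives P = 62.00.

Short run: P = 50.24, Y = 794.18. Long run: P = 62.00.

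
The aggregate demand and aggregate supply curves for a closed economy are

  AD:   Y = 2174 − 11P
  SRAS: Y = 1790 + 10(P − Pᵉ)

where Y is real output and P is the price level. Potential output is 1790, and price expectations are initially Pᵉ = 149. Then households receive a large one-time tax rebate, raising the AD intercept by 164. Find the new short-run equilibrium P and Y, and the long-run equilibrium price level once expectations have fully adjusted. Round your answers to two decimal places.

Short run: P = 97.05, Y = 1270.48. Long run: P = 49.82.

AD shifts right: new AD is Y = 2338 − 11P. With Pᵉ = 149, SRAS is Y = 300 + 10P.
Short run: 2338 − 11P = 300 + 10P gives 2038 = 21P, so P = 97.05 and Y = 2338 − 11P = 1270.48.
Y = 1270.48 is below potential 1790; expectations adjust and SRAS shifts right until Y = 1790.
Long run: on the new AD curve, 1790 = 2338 − 11P gives P = 49.82.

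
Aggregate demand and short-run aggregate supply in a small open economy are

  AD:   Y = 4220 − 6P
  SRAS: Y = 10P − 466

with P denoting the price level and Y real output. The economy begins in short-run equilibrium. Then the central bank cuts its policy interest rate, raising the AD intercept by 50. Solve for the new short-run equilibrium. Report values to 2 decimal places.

P = 296.00, Y = 2494.00

This is a positive demand shock: AD shifts right.
New AD: Y = 4270 − 6P.
Set AD = SRAS: 4270 − 6P = 10P − 466, so 4736 = 16P and P = 296.00.
Substituting into AD, Y = 2494.00.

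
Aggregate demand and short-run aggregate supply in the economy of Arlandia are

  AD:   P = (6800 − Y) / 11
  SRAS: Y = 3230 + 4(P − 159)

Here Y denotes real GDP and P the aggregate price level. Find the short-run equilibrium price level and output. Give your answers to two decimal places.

Write SRAS as Y = 3230 + 4P − 636 = 2594 + 4P.
Rearrange AD to Y = 6800 − 11P.
Set AD = SRAS: 6800 − 11P = 2594 + 4P, so 4206 = 15P and P = 280.40.
Substituting into AD, Y = 6800 − 11P = 3715.60.

P = 280.40, Y = 3715.60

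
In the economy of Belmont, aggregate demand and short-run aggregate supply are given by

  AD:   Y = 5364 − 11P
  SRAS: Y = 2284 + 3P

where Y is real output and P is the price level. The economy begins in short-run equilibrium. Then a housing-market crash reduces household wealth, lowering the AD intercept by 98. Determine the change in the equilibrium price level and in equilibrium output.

This is a negative demand shock: AD shifts left.
New AD: Y = 5266 − 11P.
Set AD = SRAS: 5266 − 11P = 2284 + 3P, so 2982 = 14P and P = 213.
Y = 5266 − 11·213 = 2923.
Initially P = 220, Y = 2944, so ΔP = -7 and ΔY = -21.

ΔP = -7, ΔY = -21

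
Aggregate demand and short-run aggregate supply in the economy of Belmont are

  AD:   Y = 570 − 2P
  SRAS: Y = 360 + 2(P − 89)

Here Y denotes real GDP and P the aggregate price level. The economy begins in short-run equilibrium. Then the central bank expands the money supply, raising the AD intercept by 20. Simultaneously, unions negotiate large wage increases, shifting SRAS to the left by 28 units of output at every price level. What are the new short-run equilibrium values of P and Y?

P = 109, Y = 372

After both shocks: AD is Y = 590 − 2P and SRAS is Y = 154 + 2P.
Setting them equal: 436 = 4P, so P = 109.
Y = 590 − 2·109 = 372.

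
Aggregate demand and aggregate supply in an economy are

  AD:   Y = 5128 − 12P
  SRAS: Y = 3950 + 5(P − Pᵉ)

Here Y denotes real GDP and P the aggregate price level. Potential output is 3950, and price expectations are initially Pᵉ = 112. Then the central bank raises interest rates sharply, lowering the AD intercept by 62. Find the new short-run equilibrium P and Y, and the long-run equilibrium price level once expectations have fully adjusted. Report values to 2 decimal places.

AD shifts left: new AD is Y = 5066 − 12P. With Pᵉ = 112, SRAS is Y = 3390 + 5P.
Short run: 5066 − 12P = 3390 + 5P gives 1676 = 17P, so P = 98.59 and Y = 5066 − 12P = 3882.94.
Y = 3882.94 is below potential 3950; expectations adjust and SRAS shifts right until Y = 3950.
Long run: on the new AD curve, 3950 = 5066 − 12P gives P = 93.00.

Short run: P = 98.59, Y = 3882.94. Long run: P = 93.00.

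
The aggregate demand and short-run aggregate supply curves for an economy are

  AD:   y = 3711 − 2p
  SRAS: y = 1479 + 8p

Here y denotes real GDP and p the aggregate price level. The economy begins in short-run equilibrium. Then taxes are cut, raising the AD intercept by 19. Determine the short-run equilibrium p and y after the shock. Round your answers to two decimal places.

p = 225.10, y = 3279.80

This is a positive demand shock: AD shifts right.
New AD: y = 3730 − 2p.
Set AD = SRAS: 3730 − 2p = 1479 + 8p, so 2251 = 10p and p = 225.10.
Substituting into AD, y = 3279.80.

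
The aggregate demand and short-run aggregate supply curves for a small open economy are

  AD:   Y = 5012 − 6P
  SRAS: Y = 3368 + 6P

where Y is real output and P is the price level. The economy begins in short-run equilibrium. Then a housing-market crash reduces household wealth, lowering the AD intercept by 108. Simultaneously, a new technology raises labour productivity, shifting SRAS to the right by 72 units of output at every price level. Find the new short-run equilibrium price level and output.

After both shocks: AD is Y = 4904 − 6P and SRAS is Y = 3440 + 6P.
Setting them equal: 1464 = 12P, so P = 122.
Y = 4904 − 6·122 = 4172.

P = 122, Y = 4172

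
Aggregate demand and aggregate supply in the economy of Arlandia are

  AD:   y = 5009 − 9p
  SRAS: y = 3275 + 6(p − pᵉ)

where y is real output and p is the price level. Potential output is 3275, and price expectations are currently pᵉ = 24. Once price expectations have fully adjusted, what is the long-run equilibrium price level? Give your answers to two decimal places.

Long-run p = 192.67

Short run: with pᵉ = 24, SRAS is y = 3131 + 6p. Setting AD = SRAS gives 1878 = 15p, so p = 125.20 and y = 5009 − 9p = 3882.20.
Output 3882.20 is above potential 3275, so over time expected prices rise and SRAS shifts left until y returns to 3275.
Long run: y = 3275 on the AD curve gives 3275 = 5009 − 9p, so p = 192.67.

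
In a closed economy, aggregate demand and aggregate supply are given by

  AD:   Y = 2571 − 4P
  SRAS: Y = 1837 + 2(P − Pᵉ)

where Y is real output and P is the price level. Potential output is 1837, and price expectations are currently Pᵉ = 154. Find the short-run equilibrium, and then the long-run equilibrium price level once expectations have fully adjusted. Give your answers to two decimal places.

Short run: with Pᵉ = 154, SRAS is Y = 1529 + 2P. Setting AD = SRAS gives 1042 = 6P, so P = 173.67 and Y = 2571 − 4P = 1876.33.
Output 1876.33 is above potential 1837, so over time expected prices rise and SRAS shifts left until Y returns to 1837.
Long run: Y = 1837 on the AD curve gives 1837 = 2571 − 4P, so P = 183.50.

Short run: P = 173.67, Y = 1876.33. Long run: P = 183.50.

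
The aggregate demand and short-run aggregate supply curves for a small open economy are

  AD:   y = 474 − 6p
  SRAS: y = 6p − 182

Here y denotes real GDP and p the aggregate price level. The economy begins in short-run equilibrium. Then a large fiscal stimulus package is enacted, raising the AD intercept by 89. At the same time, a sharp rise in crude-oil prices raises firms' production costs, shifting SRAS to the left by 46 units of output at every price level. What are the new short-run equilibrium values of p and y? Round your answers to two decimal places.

p = 65.92, y = 167.50

After both shocks: AD is y = 563 − 6p and SRAS is y = 6p − 228.
Setting them equal: 791 = 12p, so p = 65.92.
Substituting into AD, y = 167.50.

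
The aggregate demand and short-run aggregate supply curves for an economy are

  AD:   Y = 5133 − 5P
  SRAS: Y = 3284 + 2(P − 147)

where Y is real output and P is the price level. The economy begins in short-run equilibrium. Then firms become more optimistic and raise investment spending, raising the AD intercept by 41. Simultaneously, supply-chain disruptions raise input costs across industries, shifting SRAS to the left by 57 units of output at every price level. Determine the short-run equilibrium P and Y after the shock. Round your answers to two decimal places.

After both shocks: AD is Y = 5174 − 5P and SRAS is Y = 2933 + 2P.
Setting them equal: 2241 = 7P, so P = 320.14.
Substituting into AD, Y = 3573.29.

P = 320.14, Y = 3573.29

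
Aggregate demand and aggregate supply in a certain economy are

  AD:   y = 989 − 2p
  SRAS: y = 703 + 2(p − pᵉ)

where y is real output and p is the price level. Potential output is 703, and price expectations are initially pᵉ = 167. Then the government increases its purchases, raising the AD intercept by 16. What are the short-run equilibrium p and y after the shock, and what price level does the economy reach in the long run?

Short run: p = 159, y = 687. Long run: p = 151.

AD shifts right: new AD is y = 1005 − 2p. With pᵉ = 167, SRAS is y = 369 + 2p.
Short run: 1005 − 2p = 369 + 2p gives 636 = 4p, so p = 159 and y = 1005 − 2·159 = 687.
y = 687 is below potential 703; expectations adjust and SRAS shifts right until y = 703.
Long run: on the new AD curve, 703 = 1005 − 2p gives p = 151.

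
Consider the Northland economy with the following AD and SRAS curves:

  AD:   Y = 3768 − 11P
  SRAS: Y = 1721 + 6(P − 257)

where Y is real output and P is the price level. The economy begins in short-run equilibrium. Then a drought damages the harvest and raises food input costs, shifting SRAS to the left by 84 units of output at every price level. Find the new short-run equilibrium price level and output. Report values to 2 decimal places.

P = 216.06, Y = 1391.35

This is a negative supply shock: SRAS shifts left.
New SRAS: Y = 95 + 6P.
Set AD = SRAS: 3768 − 11P = 95 + 6P, so 3673 = 17P and P = 216.06.
Substituting into AD, Y = 1391.35.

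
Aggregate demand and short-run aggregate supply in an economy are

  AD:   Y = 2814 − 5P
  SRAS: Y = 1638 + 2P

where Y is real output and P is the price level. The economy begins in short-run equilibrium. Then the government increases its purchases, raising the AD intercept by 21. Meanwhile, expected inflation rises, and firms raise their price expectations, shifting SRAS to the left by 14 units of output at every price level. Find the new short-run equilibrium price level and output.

P = 173, Y = 1970

After both shocks: AD is Y = 2835 − 5P and SRAS is Y = 1624 + 2P.
Setting them equal: 1211 = 7P, so P = 173.
Y = 2835 − 5·173 = 1970.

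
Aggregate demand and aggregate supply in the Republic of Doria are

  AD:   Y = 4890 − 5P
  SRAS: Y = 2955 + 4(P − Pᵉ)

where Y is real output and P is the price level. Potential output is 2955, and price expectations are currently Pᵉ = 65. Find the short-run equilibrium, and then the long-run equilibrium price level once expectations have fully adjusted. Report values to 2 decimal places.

Short run: with Pᵉ = 65, SRAS is Y = 2695 + 4P. Setting AD = SRAS gives 2195 = 9P, so P = 243.89 and Y = 4890 − 5P = 3670.56.
Output 3670.56 is above potential 2955, so over time expected prices rise and SRAS shifts left until Y returns to 2955.
Long run: Y = 2955 on the AD curve gives 2955 = 4890 − 5P, so P = 387.00.

Short run: P = 243.89, Y = 3670.56. Long run: P = 387.00.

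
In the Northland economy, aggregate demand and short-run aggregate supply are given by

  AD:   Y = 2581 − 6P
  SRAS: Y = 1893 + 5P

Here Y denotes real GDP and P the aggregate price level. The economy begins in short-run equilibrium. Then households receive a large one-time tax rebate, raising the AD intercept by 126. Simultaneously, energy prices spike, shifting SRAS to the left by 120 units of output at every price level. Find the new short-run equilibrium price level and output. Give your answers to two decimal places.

P = 84.91, Y = 2197.55

After both shocks: AD is Y = 2707 − 6P and SRAS is Y = 1773 + 5P.
Setting them equal: 934 = 11P, so P = 84.91.
Substituting into AD, Y = 2197.55.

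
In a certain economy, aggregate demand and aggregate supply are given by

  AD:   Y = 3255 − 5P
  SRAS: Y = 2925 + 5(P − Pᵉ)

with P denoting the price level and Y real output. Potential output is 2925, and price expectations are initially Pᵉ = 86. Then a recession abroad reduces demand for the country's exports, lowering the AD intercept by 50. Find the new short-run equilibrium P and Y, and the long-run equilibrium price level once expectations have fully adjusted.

Short run: P = 71, Y = 2850. Long run: P = 56.

AD shifts left: new AD is Y = 3205 − 5P. With Pᵉ = 86, SRAS is Y = 2495 + 5P.
Short run: 3205 − 5P = 2495 + 5P gives 710 = 10P, so P = 71 and Y = 3205 − 5·71 = 2850.
Y = 2850 is below potential 2925; expectations adjust and SRAS shifts right until Y = 2925.
Long run: on the new AD curve, 2925 = 3205 − 5P gives P = 56.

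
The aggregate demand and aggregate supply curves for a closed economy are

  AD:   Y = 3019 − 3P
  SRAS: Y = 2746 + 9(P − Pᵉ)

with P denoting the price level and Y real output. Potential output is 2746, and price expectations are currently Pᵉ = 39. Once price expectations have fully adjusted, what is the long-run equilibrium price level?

Short run: with Pᵉ = 39, SRAS is Y = 2395 + 9P. Setting AD = SRAS gives 624 = 12P, so P = 52 and Y = 3019 − 3·52 = 2863.
Output 2863 is above potential 2746, so over time expected prices rise and SRAS shifts left until Y returns to 2746.
Long run: Y = 2746 on the AD curve gives 2746 = 3019 − 3P, so P = 91.

Long-run P = 91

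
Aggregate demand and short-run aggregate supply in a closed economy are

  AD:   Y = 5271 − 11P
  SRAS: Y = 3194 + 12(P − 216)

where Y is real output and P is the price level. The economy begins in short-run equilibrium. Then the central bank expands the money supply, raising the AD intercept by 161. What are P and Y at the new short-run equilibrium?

P = 210, Y = 3122

This is a positive demand shock: AD shifts right.
New AD: Y = 5432 − 11P.
SRAS can be written Y = 602 + 12P.
Set AD = SRAS: 5432 − 11P = 602 + 12P, so 4830 = 23P and P = 210.
Y = 5432 − 11·210 = 3122.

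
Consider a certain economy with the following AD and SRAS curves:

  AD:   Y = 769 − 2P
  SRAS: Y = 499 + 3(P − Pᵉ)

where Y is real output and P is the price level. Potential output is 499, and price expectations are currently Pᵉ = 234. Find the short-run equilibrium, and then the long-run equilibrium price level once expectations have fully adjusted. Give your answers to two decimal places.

Short run: with Pᵉ = 234, SRAS is Y = 3P − 203. Setting AD = SRAS gives 972 = 5P, so P = 194.40 and Y = 769 − 2P = 380.20.
Output 380.20 is below potential 499, so over time expected prices fall and SRAS shifts right until Y returns to 499.
Long run: Y = 499 on the AD curve gives 499 = 769 − 2P, so P = 135.00.

Short run: P = 194.40, Y = 380.20. Long run: P = 135.00.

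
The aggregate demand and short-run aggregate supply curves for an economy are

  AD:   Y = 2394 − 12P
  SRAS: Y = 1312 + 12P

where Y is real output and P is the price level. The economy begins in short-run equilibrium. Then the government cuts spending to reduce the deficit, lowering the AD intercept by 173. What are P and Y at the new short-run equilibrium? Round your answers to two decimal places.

This is a negative demand shock: AD shifts left.
New AD: Y = 2221 − 12P.
Set AD = SRAS: 2221 − 12P = 1312 + 12P, so 909 = 24P and P = 37.88.
Substituting into AD, Y = 1766.50.

P = 37.88, Y = 1766.50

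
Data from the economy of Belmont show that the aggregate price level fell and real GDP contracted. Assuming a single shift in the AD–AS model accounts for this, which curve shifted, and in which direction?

P fell and Y fell. An AD shift moves P and Y in the same direction; an SRAS shift moves them in opposite directions.
Here P and Y moved in the same direction, so the AD curve shifted.
Since Y fell, AD shifted left.

AD shifted left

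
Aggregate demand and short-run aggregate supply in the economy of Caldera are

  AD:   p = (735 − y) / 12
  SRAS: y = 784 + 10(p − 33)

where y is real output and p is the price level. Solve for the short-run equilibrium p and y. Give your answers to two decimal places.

Write SRAS as y = 784 + 10p − 330 = 454 + 10p.
Rearrange AD to y = 735 − 12p.
Set AD = SRAS: 735 − 12p = 454 + 10p, so 281 = 22p and p = 12.77.
Substituting into AD, y = 735 − 12p = 581.73.

p = 12.77, y = 581.73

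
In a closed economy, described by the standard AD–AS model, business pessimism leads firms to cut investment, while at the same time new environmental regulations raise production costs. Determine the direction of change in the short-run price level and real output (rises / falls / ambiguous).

Price level: ambiguous; output: falls

The first event is a negative demand shock: AD shifts left, which by itself pushes P down and Y down.
The second is an adverse supply shock: SRAS shifts left, which by itself pushes P up and Y down.
The two shocks push P in opposite directions, so the effect on P is ambiguous. Both shocks push Y down, so Y falls.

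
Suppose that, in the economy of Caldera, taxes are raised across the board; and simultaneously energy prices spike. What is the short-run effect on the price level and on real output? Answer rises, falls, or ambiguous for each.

Price level: ambiguous; output: falls

The first event is a negative demand shock: AD shifts left, which by itself pushes P down and Y down.
The second is an adverse supply shock: SRAS shifts left, which by itself pushes P up and Y down.
The two shocks push P in opposite directions, so the effect on P is ambiguous. Both shocks push Y down, so Y falls.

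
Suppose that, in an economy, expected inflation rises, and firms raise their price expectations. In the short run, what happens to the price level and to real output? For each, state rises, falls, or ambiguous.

Price level: rises; output: falls

This is an adverse supply shock: SRAS shifts left.
Moving along the downward-sloping AD curve, P rises and Y falls.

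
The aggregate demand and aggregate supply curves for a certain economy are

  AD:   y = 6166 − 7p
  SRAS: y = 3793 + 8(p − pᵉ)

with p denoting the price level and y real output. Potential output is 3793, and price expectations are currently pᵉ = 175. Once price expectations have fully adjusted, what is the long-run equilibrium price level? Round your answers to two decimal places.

Short run: with pᵉ = 175, SRAS is y = 2393 + 8p. Setting AD = SRAS gives 3773 = 15p, so p = 251.53 and y = 6166 − 7p = 4405.27.
Output 4405.27 is above potential 3793, so over time expected prices rise and SRAS shifts left until y returns to 3793.
Long run: y = 3793 on the AD curve gives 3793 = 6166 − 7p, so p = 339.00.

Long-run p = 339.00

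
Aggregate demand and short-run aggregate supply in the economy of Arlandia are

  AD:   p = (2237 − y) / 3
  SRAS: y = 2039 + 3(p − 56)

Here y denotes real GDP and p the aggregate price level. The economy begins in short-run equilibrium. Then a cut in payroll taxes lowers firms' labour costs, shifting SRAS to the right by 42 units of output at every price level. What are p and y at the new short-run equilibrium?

This is a positive supply shock: SRAS shifts right.
New SRAS: y = 1913 + 3p.
Set AD = SRAS: 2237 − 3p = 1913 + 3p, so 324 = 6p and p = 54.
y = 2237 − 3·54 = 2075.

p = 54, y = 2075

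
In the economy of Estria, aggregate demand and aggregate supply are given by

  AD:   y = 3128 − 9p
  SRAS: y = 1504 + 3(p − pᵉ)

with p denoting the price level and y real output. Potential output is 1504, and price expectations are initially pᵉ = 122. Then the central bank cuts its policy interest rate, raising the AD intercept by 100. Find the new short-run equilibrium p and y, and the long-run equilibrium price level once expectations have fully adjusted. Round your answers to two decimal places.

AD shifts right: new AD is y = 3228 − 9p. With pᵉ = 122, SRAS is y = 1138 + 3p.
Short run: 3228 − 9p = 1138 + 3p gives 2090 = 12p, so p = 174.17 and y = 3228 − 9p = 1660.50.
y = 1660.50 is above potential 1504; expectations adjust and SRAS shifts left until y = 1504.
Long run: on the new AD curve, 1504 = 3228 − 9p gives p = 191.56.

Short run: p = 174.17, y = 1660.50. Long run: p = 191.56.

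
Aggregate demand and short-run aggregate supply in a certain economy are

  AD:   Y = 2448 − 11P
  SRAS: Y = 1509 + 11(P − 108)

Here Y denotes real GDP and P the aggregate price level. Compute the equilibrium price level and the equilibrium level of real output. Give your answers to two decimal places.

Write SRAS as Y = 1509 + 11P − 1188 = 321 + 11P.
Set AD = SRAS: 2448 − 11P = 321 + 11P, so 2127 = 22P and P = 96.68.
Substituting into AD, Y = 2448 − 11P = 1384.50.

P = 96.68, Y = 1384.50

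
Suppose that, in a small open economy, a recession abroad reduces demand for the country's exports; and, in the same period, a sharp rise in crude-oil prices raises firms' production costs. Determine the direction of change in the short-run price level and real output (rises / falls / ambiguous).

The first event is a negative demand shock: AD shifts left, which by itself pushes P down and Y down.
The second is an adverse supply shock: SRAS shifts left, which by itself pushes P up and Y down.
The two shocks push P in opposite directions, so the effect on P is ambiguous. Both shocks push Y down, so Y falls.

Price level: ambiguous; output: falls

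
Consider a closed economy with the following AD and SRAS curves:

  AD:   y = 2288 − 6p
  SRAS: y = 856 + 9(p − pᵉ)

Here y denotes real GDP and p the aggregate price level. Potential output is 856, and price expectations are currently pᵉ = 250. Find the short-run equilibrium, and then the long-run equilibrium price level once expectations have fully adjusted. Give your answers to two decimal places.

Short run: with pᵉ = 250, SRAS is y = 9p − 1394. Setting AD = SRAS gives 3682 = 15p, so p = 245.47 and y = 2288 − 6p = 815.20.
Output 815.20 is below potential 856, so over time expected prices fall and SRAS shifts right until y returns to 856.
Long run: y = 856 on the AD curve gives 856 = 2288 − 6p, so p = 238.67.

Short run: p = 245.47, y = 815.20. Long run: p = 238.67.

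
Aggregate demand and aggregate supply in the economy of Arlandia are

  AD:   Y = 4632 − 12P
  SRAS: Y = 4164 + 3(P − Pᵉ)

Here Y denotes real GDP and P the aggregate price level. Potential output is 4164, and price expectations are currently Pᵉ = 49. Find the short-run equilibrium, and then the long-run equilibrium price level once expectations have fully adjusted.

Short run: with Pᵉ = 49, SRAS is Y = 4017 + 3P. Setting AD = SRAS gives 615 = 15P, so P = 41 and Y = 4632 − 12·41 = 4140.
Output 4140 is below potential 4164, so over time expected prices fall and SRAS shifts right until Y returns to 4164.
Long run: Y = 4164 on the AD curve gives 4164 = 4632 − 12P, so P = 39.

Short run: P = 41, Y = 4140. Long run: P = 39.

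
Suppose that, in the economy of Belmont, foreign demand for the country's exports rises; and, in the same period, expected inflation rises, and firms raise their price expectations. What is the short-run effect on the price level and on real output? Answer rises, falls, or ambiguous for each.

Price level: rises; output: ambiguous

The first event is a positive demand shock: AD shifts right, which by itself pushes P up and Y up.
The second is an adverse supply shock: SRAS shifts left, which by itself pushes P up and Y down.
Both shocks push P up, so P rises. The two shocks push Y in opposite directions, so the effect on Y is ambiguous.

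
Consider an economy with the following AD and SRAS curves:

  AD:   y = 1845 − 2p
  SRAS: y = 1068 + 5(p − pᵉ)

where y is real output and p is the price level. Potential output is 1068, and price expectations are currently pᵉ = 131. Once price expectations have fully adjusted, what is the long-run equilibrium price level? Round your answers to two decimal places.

Long-run p = 388.50

Short run: with pᵉ = 131, SRAS is y = 413 + 5p. Setting AD = SRAS gives 1432 = 7p, so p = 204.57 and y = 1845 − 2p = 1435.86.
Output 1435.86 is above potential 1068, so over time expected prices rise and SRAS shifts left until y returns to 1068.
Long run: y = 1068 on the AD curve gives 1068 = 1845 − 2p, so p = 388.50.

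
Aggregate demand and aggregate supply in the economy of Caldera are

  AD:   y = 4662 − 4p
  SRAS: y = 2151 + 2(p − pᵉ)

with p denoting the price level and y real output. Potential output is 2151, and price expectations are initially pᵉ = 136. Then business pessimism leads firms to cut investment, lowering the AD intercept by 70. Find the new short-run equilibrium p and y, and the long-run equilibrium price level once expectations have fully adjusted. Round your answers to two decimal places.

AD shifts left: new AD is y = 4592 − 4p. With pᵉ = 136, SRAS is y = 1879 + 2p.
Short run: 4592 − 4p = 1879 + 2p gives 2713 = 6p, so p = 452.17 and y = 4592 − 4p = 2783.33.
y = 2783.33 is above potential 2151; expectations adjust and SRAS shifts left until y = 2151.
Long run: on the new AD curve, 2151 = 4592 − 4p gives p = 610.25.

Short run: p = 452.17, y = 2783.33. Long run: p = 610.25.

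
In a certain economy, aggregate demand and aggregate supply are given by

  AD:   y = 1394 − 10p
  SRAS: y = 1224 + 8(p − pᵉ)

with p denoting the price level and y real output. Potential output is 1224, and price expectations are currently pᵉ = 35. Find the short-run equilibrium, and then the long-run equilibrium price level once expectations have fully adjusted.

Short run: p = 25, y = 1144. Long run: p = 17.

Short run: with pᵉ = 35, SRAS is y = 944 + 8p. Setting AD = SRAS gives 450 = 18p, so p = 25 and y = 1394 − 10·25 = 1144.
Output 1144 is below potential 1224, so over time expected prices fall and SRAS shifts right until y returns to 1224.
Long run: y = 1224 on the AD curve gives 1224 = 1394 − 10p, so p = 17.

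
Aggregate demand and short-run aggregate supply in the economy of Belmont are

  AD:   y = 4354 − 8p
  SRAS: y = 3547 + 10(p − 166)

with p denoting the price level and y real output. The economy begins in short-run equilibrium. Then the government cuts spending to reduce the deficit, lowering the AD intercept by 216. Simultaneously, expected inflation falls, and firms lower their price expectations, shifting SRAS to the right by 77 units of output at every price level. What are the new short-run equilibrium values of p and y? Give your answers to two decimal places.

p = 120.78, y = 3171.78

After both shocks: AD is y = 4138 − 8p and SRAS is y = 1964 + 10p.
Setting them equal: 2174 = 18p, so p = 120.78.
Substituting into AD, y = 3171.78.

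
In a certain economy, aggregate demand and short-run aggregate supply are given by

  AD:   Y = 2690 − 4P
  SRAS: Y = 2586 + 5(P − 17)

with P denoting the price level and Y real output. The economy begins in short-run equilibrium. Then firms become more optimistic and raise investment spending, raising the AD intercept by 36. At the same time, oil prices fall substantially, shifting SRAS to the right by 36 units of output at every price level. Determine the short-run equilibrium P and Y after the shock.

After both shocks: AD is Y = 2726 − 4P and SRAS is Y = 2537 + 5P.
Setting them equal: 189 = 9P, so P = 21.
Y = 2726 − 4·21 = 2642.

P = 21, Y = 2642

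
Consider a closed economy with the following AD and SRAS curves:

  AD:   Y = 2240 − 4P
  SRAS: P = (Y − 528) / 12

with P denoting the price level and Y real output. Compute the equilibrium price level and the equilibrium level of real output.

Rearrange SRAS to Y = 528 + 12P.
Set AD = SRAS: 2240 − 4P = 528 + 12P, so 1712 = 16P and P = 107.
Then Y = 2240 − 4·107 = 1812.

P = 107, Y = 1812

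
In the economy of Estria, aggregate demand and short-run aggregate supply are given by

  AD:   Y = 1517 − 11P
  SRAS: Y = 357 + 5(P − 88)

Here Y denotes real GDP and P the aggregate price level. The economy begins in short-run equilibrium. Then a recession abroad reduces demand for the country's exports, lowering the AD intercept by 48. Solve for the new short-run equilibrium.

P = 97, Y = 402

This is a negative demand shock: AD shifts left.
New AD: Y = 1469 − 11P.
SRAS can be written Y = 5P − 83.
Set AD = SRAS: 1469 − 11P = 5P − 83, so 1552 = 16P and P = 97.
Y = 1469 − 11·97 = 402.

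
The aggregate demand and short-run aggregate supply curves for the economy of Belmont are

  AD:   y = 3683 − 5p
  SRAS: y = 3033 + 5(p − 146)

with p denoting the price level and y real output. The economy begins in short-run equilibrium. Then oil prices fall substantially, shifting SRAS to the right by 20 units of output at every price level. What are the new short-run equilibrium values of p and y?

This is a positive supply shock: SRAS shifts right.
New SRAS: y = 2323 + 5p.
Set AD = SRAS: 3683 − 5p = 2323 + 5p, so 1360 = 10p and p = 136.
y = 3683 − 5·136 = 3003.

p = 136, y = 3003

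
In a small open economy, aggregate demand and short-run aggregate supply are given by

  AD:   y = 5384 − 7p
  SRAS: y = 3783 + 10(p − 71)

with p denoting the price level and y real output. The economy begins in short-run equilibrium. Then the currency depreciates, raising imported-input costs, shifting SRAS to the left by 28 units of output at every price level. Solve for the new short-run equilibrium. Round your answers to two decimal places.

This is a negative supply shock: SRAS shifts left.
New SRAS: y = 3045 + 10p.
Set AD = SRAS: 5384 − 7p = 3045 + 10p, so 2339 = 17p and p = 137.59.
Substituting into AD, y = 4420.88.

p = 137.59, y = 4420.88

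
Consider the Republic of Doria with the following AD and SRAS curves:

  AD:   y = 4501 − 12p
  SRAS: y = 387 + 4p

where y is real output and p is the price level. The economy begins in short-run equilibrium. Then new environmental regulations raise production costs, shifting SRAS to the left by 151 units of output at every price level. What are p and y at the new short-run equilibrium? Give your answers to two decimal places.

This is a negative supply shock: SRAS shifts left.
New SRAS: y = 236 + 4p.
Set AD = SRAS: 4501 − 12p = 236 + 4p, so 4265 = 16p and p = 266.56.
Substituting into AD, y = 1302.25.

p = 266.56, y = 1302.25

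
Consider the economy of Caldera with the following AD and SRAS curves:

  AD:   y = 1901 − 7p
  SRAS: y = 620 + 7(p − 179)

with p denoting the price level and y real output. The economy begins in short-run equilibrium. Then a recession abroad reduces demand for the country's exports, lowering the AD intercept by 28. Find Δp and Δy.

Δp = -2, Δy = -14

This is a negative demand shock: AD shifts left.
New AD: y = 1873 − 7p.
SRAS can be written y = 7p − 633.
Set AD = SRAS: 1873 − 7p = 7p − 633, so 2506 = 14p and p = 179.
y = 1873 − 7·179 = 620.
Initially p = 181, y = 634, so Δp = -2 and Δy = -14.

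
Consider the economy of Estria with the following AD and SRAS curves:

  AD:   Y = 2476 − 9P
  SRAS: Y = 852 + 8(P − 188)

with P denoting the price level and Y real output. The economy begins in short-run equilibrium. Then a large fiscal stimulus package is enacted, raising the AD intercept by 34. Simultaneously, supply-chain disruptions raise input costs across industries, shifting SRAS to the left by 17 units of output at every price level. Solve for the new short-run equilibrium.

After both shocks: AD is Y = 2510 − 9P and SRAS is Y = 8P − 669.
Setting them equal: 3179 = 17P, so P = 187.
Y = 2510 − 9·187 = 827.

P = 187, Y = 827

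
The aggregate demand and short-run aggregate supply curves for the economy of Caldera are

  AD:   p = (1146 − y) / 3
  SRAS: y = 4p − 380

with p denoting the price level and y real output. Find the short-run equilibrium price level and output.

p = 218, y = 492

Rearrange AD to y = 1146 − 3p.
Set AD = SRAS: 1146 − 3p = 4p − 380, so 1526 = 7p and p = 218.
Then y = 1146 − 3·218 = 492.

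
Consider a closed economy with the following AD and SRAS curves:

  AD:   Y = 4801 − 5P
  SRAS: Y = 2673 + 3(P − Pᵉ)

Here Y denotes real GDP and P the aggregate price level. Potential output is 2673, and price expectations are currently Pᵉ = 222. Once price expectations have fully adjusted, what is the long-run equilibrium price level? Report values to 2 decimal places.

Short run: with Pᵉ = 222, SRAS is Y = 2007 + 3P. Setting AD = SRAS gives 2794 = 8P, so P = 349.25 and Y = 4801 − 5P = 3054.75.
Output 3054.75 is above potential 2673, so over time expected prices rise and SRAS shifts left until Y returns to 2673.
Long run: Y = 2673 on the AD curve gives 2673 = 4801 − 5P, so P = 425.60.

Long-run P = 425.60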